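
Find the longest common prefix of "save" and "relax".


Word 1: "save"
Word 2: "relax"
Comparing from start:
  Pos 0: 's' != 'r' (stop)
LCP = "" (length 0)


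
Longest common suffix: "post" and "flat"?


Word 1: "post"
Word 2: "flat"
Comparing from end:
  Pos -1: 't' == 't'
  Pos -2: 's' != 'a' (stop)
LCS = "t" (length 1)


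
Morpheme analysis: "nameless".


Word: "nameless"
Morphemes: name + -less
Each morpheme carries meaning
= 2 morphemes


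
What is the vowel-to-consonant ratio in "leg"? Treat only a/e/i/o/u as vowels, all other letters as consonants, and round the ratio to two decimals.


Word: "leg"
Vowels (a,e,i,o,u): 1
Consonants: 2
Ratio = 1/2
= 0.50


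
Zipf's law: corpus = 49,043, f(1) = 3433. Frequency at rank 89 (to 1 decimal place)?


Zipf's law: f(r) = f(1) / r
f(1) = 3433
f(89) = 3433 / 89
= 38.6 occurrences


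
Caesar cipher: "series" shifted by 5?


Word: "series"
Shift: 5
Each letter → (letter + shift) mod 26:
  's' (18) + 5 = 23 → 'x'
  'e' (4) + 5 = 9 → 'j'
  'r' (17) + 5 = 22 → 'w'
  'i' (8) + 5 = 13 → 'n'
  'e' (4) + 5 = 9 → 'j'
  's' (18) + 5 = 23 → 'x'
Result = "xjwnjx"


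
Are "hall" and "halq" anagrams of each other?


Word 1: "hall" → sorted: ahll
Word 2: "halq" → sorted: ahlq
Same letters? ahll != ahlq
Anagram = No


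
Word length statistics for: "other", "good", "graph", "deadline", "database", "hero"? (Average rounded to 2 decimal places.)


Lengths: "other"=5, "good"=4, "graph"=5, "deadline"=8, "database"=8, "hero"=4
Sum = 34, Count = 6
Average = 34/6 = 5.67
= avg=5.67, min=4, max=8


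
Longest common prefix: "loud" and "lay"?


Word 1: "loud"
Word 2: "lay"
Comparing from start:
  Pos 0: 'l' == 'l'
  Pos 1: 'o' != 'a' (stop)
LCP = "l" (length 1)


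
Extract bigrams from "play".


Word: "play" (length 4)
Number of bigrams = 4 - 2 + 1 = 3
  Position 0: "pl"
  Position 1: "la"
  Position 2: "ay"
Bigrams = "pl", "la", "ay"


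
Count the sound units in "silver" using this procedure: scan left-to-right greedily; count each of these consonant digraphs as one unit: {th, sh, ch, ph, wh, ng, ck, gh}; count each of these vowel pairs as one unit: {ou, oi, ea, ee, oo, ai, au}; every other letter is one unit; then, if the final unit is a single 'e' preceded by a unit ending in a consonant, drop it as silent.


Word: "silver" (6 letters)
Left-to-right scan:
  1. 's' (letter)
  2. 'i' (letter)
  3. 'l' (letter)
  4. 'v' (letter)
  5. 'e' (letter)
  6. 'r' (letter)
Units from scan: 6
Sound units = 6 units


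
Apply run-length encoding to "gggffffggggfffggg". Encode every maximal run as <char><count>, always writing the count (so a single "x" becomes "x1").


String: "gggffffggggfffggg"
Scanning for consecutive runs:
  'g' x 3
  'f' x 4
  'g' x 4
  'f' x 3
  'g' x 3
RLE = "g3f4g4f3g3"


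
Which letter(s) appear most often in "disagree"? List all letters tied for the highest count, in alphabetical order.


Word: "disagree"
Letter counts:
  'a': 1
  'd': 1
  'e': 2
  'g': 1
  'i': 1
  'r': 1
  's': 1
Maximum count = 2
Most frequent = 'e' (2 times each)


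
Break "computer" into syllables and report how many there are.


Word: "computer"
Syllable breakdown: com | pu | ter
Counting: 3 parts
= 3 syllables


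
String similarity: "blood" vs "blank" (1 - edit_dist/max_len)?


Word 1: "blood" (length 5)
Word 2: "blank" (length 5)
One optimal edit sequence:
  1. keep 'b'
  2. keep 'l'
  3. substitute 'o' -> 'a'  (+1)
  4. substitute 'o' -> 'n'  (+1)
  5. substitute 'd' -> 'k'  (+1)
Edit distance = 3
Max length = max(5, 5) = 5
Similarity = 1 - 3/5
= 0.4000


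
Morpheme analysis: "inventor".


Word: "inventor"
Morphemes: invent + -or
Each morpheme carries meaning
= 2 morphemes


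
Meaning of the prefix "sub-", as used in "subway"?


Prefix: sub-
Example: subway (sub- + way)
Meaning = under / below


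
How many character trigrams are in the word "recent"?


Word: "recent" (length 6)
Number of 3-grams = length - 3 + 1 = 6 - 3 + 1
= 4


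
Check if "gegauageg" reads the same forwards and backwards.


Word: "gegauageg"
Reversed: "gegauageg"
Forward == Backward? gegauageg == gegauageg
Palindrome = Yes


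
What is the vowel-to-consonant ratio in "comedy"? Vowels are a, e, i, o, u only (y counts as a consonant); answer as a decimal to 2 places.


Word: "comedy"
Vowels (a,e,i,o,u): 2
Consonants: 4
Ratio = 2/4
= 0.50


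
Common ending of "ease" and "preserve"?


Word 1: "ease"
Word 2: "preserve"
Comparing from end:
  Pos -1: 'e' == 'e'
  Pos -2: 's' != 'v' (stop)
LCS = "e" (length 1)


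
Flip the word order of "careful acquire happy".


Original: "careful acquire happy"
Words (1..n): careful | acquire | happy
Reversed (n..1): happy | acquire | careful
Result = "happy acquire careful"


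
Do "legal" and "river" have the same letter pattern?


Pattern of "legal": [0, 1, 2, 3, 0]
Pattern of "river": [0, 1, 2, 3, 0]
Patterns match
Same pattern = Yes


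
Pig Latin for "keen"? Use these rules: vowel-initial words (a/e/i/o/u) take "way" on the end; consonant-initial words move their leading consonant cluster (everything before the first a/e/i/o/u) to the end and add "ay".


Word: "keen"
Starts with consonant(s) → move to end, add 'ay'
Consonant cluster: "k"
Pig Latin = "eenkay"


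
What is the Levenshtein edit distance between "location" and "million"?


Word 1: "location" (length 8)
Word 2: "million" (length 7)
One optimal edit sequence (insert/delete/substitute each cost 1):
  1. delete 'l'  (+1)
  2. substitute 'o' -> 'm'  (+1)
  3. substitute 'c' -> 'i'  (+1)
  4. substitute 'a' -> 'l'  (+1)
  5. substitute 't' -> 'l'  (+1)
  6. keep 'i'
  7. keep 'o'
  8. keep 'n'
Total edit operations: 5
Edit distance = 5


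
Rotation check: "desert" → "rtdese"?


Word: "desert", Candidate: "rtdese"
Method: check if candidate is substring of word+word
"desertdesert" contains "rtdese"? Yes
Is rotation = Yes


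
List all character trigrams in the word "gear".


Word: "gear" (length 4)
Number of trigrams = 4 - 3 + 1 = 2
  Position 0: "gea"
  Position 1: "ear"
Trigrams = "gea", "ear"


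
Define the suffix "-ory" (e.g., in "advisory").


Suffix: -ory
As in: advisory -> advise + -ory, with a spelling change
Meaning = relating to / place for


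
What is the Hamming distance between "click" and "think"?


Comparing character by character (same length = 5):
  Pos 0: 'c' vs 't' !=
  Pos 1: 'l' vs 'h' !=
  Pos 2: 'i' vs 'i' =
  Pos 3: 'c' vs 'n' !=
  Pos 4: 'k' vs 'k' =
Hamming distance = 3


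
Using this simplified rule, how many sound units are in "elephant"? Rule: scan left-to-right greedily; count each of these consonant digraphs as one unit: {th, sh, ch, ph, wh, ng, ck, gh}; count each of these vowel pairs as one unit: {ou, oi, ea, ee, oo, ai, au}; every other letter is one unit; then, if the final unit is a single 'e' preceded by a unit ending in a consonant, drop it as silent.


Word: "elephant" (8 letters)
Left-to-right scan:
  [1] 'e' (letter)
  [2] 'l' (letter)
  [3] 'e' (letter)
  [4] 'ph' (digraph)
  [5] 'a' (letter)
  [6] 'n' (letter)
  [7] 't' (letter)
Units from scan: 7
Sound units = 7 units


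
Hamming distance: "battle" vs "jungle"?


Comparing character by character (same length = 6):
  Pos 0: 'b' vs 'j' !=
  Pos 1: 'a' vs 'u' !=
  Pos 2: 't' vs 'n' !=
  Pos 3: 't' vs 'g' !=
  Pos 4: 'l' vs 'l' =
  Pos 5: 'e' vs 'e' =
Hamming distance = 4


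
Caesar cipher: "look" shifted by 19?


Word: "look"
Shift: 19
Each letter → (letter + shift) mod 26:
  'l' (11) + 19 = 4 → 'e'
  'o' (14) + 19 = 7 → 'h'
  'o' (14) + 19 = 7 → 'h'
  'k' (10) + 19 = 3 → 'd'
Result = "ehhd"


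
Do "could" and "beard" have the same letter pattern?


Pattern of "could": [0, 1, 2, 3, 4]
Pattern of "beard": [0, 1, 2, 3, 4]
Patterns match
Same pattern = Yes


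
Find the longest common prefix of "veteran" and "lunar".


Word 1: "veteran"
Word 2: "lunar"
Comparing from start:
  Pos 0: 'v' != 'l' (stop)
LCP = "" (length 0)


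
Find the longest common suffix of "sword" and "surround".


Word 1: "sword"
Word 2: "surround"
Comparing from end:
  Pos -1: 'd' == 'd'
  Pos -2: 'r' != 'n' (stop)
LCS = "d" (length 1)


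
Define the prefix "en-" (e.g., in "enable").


Prefix: en-
Example: enable (en- + able)
Meaning = cause to / put into


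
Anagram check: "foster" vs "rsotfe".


Word 1: "foster" → sorted: eforst
Word 2: "rsotfe" → sorted: eforst
Same letters? eforst == eforst
Anagram = Yes


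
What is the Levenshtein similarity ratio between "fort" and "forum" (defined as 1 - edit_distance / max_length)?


Word 1: "fort" (length 4)
Word 2: "forum" (length 5)
One optimal edit sequence:
  1. keep 'f'
  2. keep 'o'
  3. keep 'r'
  4. insert 'u'  (+1)
  5. substitute 't' -> 'm'  (+1)
Edit distance = 2
Max length = max(4, 5) = 5
Similarity = 1 - 2/5
= 0.6000


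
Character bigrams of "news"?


Word: "news" (length 4)
Number of bigrams = 4 - 2 + 1 = 3
  Position 0: "ne"
  Position 1: "ew"
  Position 2: "ws"
Bigrams = "ne", "ew", "ws"


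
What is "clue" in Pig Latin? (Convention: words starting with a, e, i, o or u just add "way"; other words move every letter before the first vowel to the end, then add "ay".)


Word: "clue"
Starts with consonant(s) → move to end, add 'ay'
Consonant cluster: "cl"
Pig Latin = "ueclay"


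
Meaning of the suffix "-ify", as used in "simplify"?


Suffix: -ify
Example: simplify = simple + -ify, with a spelling change
Meaning = to make


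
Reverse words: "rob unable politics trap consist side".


Original: "rob unable politics trap consist side"
Words (1..n): rob | unable | politics | trap | consist | side
Reversed (n..1): side | consist | trap | politics | unable | rob
Result = "side consist trap politics unable rob"


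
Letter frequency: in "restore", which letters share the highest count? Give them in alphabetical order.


Word: "restore"
Letter counts:
  'e': 2
  'o': 1
  'r': 2
  's': 1
  't': 1
Maximum count = 2
Most frequent = 'e', 'r' (2 times each)


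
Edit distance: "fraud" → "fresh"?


Word 1: "fraud" (length 5)
Word 2: "fresh" (length 5)
One optimal edit sequence (insert/delete/substitute each cost 1):
  1. keep 'f'
  2. keep 'r'
  3. substitute 'a' -> 'e'  (+1)
  4. substitute 'u' -> 's'  (+1)
  5. substitute 'd' -> 'h'  (+1)
Total edit operations: 3
Edit distance = 3


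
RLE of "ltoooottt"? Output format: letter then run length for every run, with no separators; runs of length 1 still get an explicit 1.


String: "ltoooottt"
Scanning for consecutive runs:
  'l' x 1
  't' x 1
  'o' x 4
  't' x 3
RLE = "l1t1o4t3"


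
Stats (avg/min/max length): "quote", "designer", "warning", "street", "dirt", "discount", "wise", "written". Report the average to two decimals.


Lengths: "quote"=5, "designer"=8, "warning"=7, "street"=6, "dirt"=4, "discount"=8, "wise"=4, "written"=7
Sum = 49, Count = 8
Average = 49/8 = 6.13
= avg=6.13, min=4, max=8


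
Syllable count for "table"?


Word: "table"
Syllable breakdown: ta | ble
Counting: 2 parts
= 2 syllables


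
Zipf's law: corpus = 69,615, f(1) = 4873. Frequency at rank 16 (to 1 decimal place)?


Zipf's law: f(r) = f(1) / r
f(1) = 4873
f(16) = 4873 / 16
= 304.6 occurrences


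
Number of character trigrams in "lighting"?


Word: "lighting" (length 8)
Number of 3-grams = length - 3 + 1 = 8 - 3 + 1
= 6


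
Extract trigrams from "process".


Word: "process" (length 7)
Number of trigrams = 7 - 3 + 1 = 5
  Position 0: "pro"
  Position 1: "roc"
  Position 2: "oce"
  Position 3: "ces"
  Position 4: "ess"
Trigrams = "pro", "roc", "oce", "ces", "ess"


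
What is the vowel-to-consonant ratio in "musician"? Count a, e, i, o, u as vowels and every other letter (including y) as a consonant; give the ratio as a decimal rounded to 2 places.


Word: "musician"
Vowels (a,e,i,o,u): 4
Consonants: 4
Ratio = 4/4
= 1.00


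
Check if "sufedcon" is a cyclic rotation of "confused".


Word: "confused", Candidate: "sufedcon"
Method: check if candidate is substring of word+word
"confusedconfused" contains "sufedcon"? No
Is rotation = No


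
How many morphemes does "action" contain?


Word: "action"
Morphemes: act + -ion
Each morpheme carries meaning
= 2 morphemes


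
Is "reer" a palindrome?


Word: "reer"
Reversed: "reer"
Forward == Backward? reer == reer
Palindrome = Yes


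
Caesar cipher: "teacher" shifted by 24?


Word: "teacher"
Shift: 24
Each letter → (letter + shift) mod 26:
  't' (19) + 24 = 17 → 'r'
  'e' (4) + 24 = 2 → 'c'
  'a' (0) + 24 = 24 → 'y'
  'c' (2) + 24 = 0 → 'a'
  'h' (7) + 24 = 5 → 'f'
  'e' (4) + 24 = 2 → 'c'
  'r' (17) + 24 = 15 → 'p'
Result = "rcyafcp"


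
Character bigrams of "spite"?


Word: "spite" (length 5)
Number of bigrams = 5 - 2 + 1 = 4
  Position 0: "sp"
  Position 1: "pi"
  Position 2: "it"
  Position 3: "te"
Bigrams = "sp", "pi", "it", "te"


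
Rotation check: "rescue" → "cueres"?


Word: "rescue", Candidate: "cueres"
Method: check if candidate is substring of word+word
"rescuerescue" contains "cueres"? Yes
Is rotation = Yes


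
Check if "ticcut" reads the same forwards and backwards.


Word: "ticcut"
Reversed: "tuccit"
Forward == Backward? ticcut != tuccit
Palindrome = No


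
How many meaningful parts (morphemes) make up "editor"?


Word: "editor"
Morphemes: edit | -or
Each morpheme carries meaning
= 2 morphemes


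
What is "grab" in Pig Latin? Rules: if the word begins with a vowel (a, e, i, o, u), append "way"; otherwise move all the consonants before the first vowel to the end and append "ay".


Word: "grab"
Starts with consonant(s) → move to end, add 'ay'
Consonant cluster: "gr"
Pig Latin = "abgray"


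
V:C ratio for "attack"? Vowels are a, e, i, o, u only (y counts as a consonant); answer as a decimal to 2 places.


Word: "attack"
Vowels (a,e,i,o,u): 2
Consonants: 4
Ratio = 2/4
= 0.50


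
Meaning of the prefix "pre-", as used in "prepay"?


Prefix: pre-
As in: prepay -> pre- + pay
Meaning = before


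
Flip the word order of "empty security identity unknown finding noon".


Original: "empty security identity unknown finding noon"
Words (1..n): empty | security | identity | unknown | finding | noon
Reversed (n..1): noon | finding | unknown | identity | security | empty
Result = "noon finding unknown identity security empty"


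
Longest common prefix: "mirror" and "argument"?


Word 1: "mirror"
Word 2: "argument"
Comparing from start:
  Pos 0: 'm' != 'a' (stop)
LCP = "" (length 0)


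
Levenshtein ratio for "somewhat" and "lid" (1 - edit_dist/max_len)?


Word 1: "somewhat" (length 8)
Word 2: "lid" (length 3)
One optimal edit sequence:
  1. delete 's'  (+1)
  2. delete 'o'  (+1)
  3. delete 'm'  (+1)
  4. delete 'e'  (+1)
  5. delete 'w'  (+1)
  6. substitute 'h' -> 'l'  (+1)
  7. substitute 'a' -> 'i'  (+1)
  8. substitute 't' -> 'd'  (+1)
Edit distance = 8
Max length = max(8, 3) = 8
Similarity = 1 - 8/8
= 0.0000


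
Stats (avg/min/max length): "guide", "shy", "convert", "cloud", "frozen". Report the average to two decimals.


Lengths: "guide"=5, "shy"=3, "convert"=7, "cloud"=5, "frozen"=6
Sum = 26, Count = 5
Average = 26/5 = 5.20
= avg=5.20, min=3, max=7


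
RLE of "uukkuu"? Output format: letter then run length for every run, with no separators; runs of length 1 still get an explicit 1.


String: "uukkuu"
Scanning for consecutive runs:
  'u' x 2
  'k' x 2
  'u' x 2
RLE = "u2k2u2"


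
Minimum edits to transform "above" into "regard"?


Word 1: "above" (length 5)
Word 2: "regard" (length 6)
One optimal edit sequence (insert/delete/substitute each cost 1):
  1. insert 'r'  (+1)
  2. substitute 'a' -> 'e'  (+1)
  3. substitute 'b' -> 'g'  (+1)
  4. substitute 'o' -> 'a'  (+1)
  5. substitute 'v' -> 'r'  (+1)
  6. substitute 'e' -> 'd'  (+1)
Total edit operations: 6
Edit distance = 6


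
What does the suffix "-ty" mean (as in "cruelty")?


Suffix: -ty
As in: cruelty -> cruel + -ty
Meaning = quality of


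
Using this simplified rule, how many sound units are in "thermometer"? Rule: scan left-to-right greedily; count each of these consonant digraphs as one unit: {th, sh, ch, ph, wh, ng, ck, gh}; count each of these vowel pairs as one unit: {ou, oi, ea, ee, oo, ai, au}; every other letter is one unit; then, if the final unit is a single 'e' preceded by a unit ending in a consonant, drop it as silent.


Word: "thermometer" (11 letters)
Left-to-right scan:
  [1] 'th' (digraph)
  [2] 'e' (letter)
  [3] 'r' (letter)
  [4] 'm' (letter)
  [5] 'o' (letter)
  [6] 'm' (letter)
  [7] 'e' (letter)
  [8] 't' (letter)
  [9] 'e' (letter)
  [10] 'r' (letter)
Units from scan: 10
Sound units = 10 units


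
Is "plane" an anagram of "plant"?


Word 1: "plant" → sorted: alnpt
Word 2: "plane" → sorted: aelnp
Same letters? alnpt != aelnp
Anagram = No


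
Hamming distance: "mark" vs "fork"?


Comparing character by character (same length = 4):
  Pos 0: 'm' vs 'f' !=
  Pos 1: 'a' vs 'o' !=
  Pos 2: 'r' vs 'r' =
  Pos 3: 'k' vs 'k' =
Hamming distance = 2


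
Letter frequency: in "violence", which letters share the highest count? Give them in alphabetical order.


Word: "violence"
Letter counts:
  'c': 1
  'e': 2
  'i': 1
  'l': 1
  'n': 1
  'o': 1
  'v': 1
Maximum count = 2
Most frequent = 'e' (2 times each)


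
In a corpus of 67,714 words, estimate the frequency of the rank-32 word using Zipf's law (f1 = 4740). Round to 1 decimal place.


Zipf's law: f(r) = f(1) / r
f(1) = 4740
f(32) = 4740 / 32
= 148.1 occurrences


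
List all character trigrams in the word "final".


Word: "final" (length 5)
Number of trigrams = 5 - 3 + 1 = 3
  Position 0: "fin"
  Position 1: "ina"
  Position 2: "nal"
Trigrams = "fin", "ina", "nal"


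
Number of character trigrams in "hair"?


Word: "hair" (length 4)
Number of 3-grams = length - 3 + 1 = 4 - 3 + 1
= 2


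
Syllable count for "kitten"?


Word: "kitten"
Syllable breakdown: kit · ten
Counting: 2 parts
= 2 syllables


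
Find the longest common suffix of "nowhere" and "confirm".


Word 1: "nowhere"
Word 2: "confirm"
Comparing from end:
  Pos -1: 'e' != 'm' (stop)
LCS = "" (length 0)


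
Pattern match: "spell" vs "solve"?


Pattern of "spell": [0, 1, 2, 3, 3]
Pattern of "solve": [0, 1, 2, 3, 4]
Patterns do not match
Same pattern = No


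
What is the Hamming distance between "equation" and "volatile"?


Comparing character by character (same length = 8):
  Pos 0: 'e' vs 'v' !=
  Pos 1: 'q' vs 'o' !=
  Pos 2: 'u' vs 'l' !=
  Pos 3: 'a' vs 'a' =
  Pos 4: 't' vs 't' =
  Pos 5: 'i' vs 'i' =
  Pos 6: 'o' vs 'l' !=
  Pos 7: 'n' vs 'e' !=
Hamming distance = 5


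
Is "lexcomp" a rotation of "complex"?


Word: "complex", Candidate: "lexcomp"
Method: check if candidate is substring of word+word
"complexcomplex" contains "lexcomp"? Yes
Is rotation = Yes


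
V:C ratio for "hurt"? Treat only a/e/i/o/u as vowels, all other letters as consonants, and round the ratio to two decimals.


Word: "hurt"
Vowels (a,e,i,o,u): 1
Consonants: 3
Ratio = 1/3
= 0.33


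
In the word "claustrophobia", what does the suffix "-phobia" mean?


Suffix: -phobia
Example: claustrophobia (claustro- + -phobia)
Meaning = fear of


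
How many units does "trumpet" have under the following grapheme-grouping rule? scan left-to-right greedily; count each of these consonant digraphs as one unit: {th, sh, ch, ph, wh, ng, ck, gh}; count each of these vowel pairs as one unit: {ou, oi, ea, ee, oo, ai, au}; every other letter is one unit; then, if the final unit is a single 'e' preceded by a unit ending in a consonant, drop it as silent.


Word: "trumpet" (7 letters)
Left-to-right scan:
  1. 't' (letter)
  2. 'r' (letter)
  3. 'u' (letter)
  4. 'm' (letter)
  5. 'p' (letter)
  6. 'e' (letter)
  7. 't' (letter)
Units from scan: 7
Sound units = 7 units


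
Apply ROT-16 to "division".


Word: "division"
Shift: 16
Each letter → (letter + shift) mod 26:
  'd' (3) + 16 = 19 → 't'
  'i' (8) + 16 = 24 → 'y'
  'v' (21) + 16 = 11 → 'l'
  'i' (8) + 16 = 24 → 'y'
  's' (18) + 16 = 8 → 'i'
  'i' (8) + 16 = 24 → 'y'
  'o' (14) + 16 = 4 → 'e'
  'n' (13) + 16 = 3 → 'd'
Result = "tylyiyed"


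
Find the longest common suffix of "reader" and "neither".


Word 1: "reader"
Word 2: "neither"
Comparing from end:
  Pos -1: 'r' == 'r'
  Pos -2: 'e' == 'e'
  Pos -3: 'd' != 'h' (stop)
LCS = "er" (length 2)


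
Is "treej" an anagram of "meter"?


Word 1: "meter" → sorted: eemrt
Word 2: "treej" → sorted: eejrt
Same letters? eemrt != eejrt
Anagram = No


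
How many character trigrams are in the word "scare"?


Word: "scare" (length 5)
Number of 3-grams = length - 3 + 1 = 5 - 3 + 1
= 3


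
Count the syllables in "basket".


Word: "basket"
Syllable breakdown: bas · ket
Counting: 2 parts
= 2 syllables


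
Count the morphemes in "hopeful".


Word: "hopeful"
Morphemes: hope / -ful
Each morpheme carries meaning
= 2 morphemes


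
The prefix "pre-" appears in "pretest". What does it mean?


Prefix: pre-
Example: pretest (pre- + test)
Meaning = before


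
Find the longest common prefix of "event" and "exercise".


Word 1: "event"
Word 2: "exercise"
Comparing from start:
  Pos 0: 'e' == 'e'
  Pos 1: 'v' != 'x' (stop)
LCP = "e" (length 1)


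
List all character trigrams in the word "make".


Word: "make" (length 4)
Number of trigrams = 4 - 3 + 1 = 2
  Position 0: "mak"
  Position 1: "ake"
Trigrams = "mak", "ake"


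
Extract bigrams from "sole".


Word: "sole" (length 4)
Number of bigrams = 4 - 2 + 1 = 3
  Position 0: "so"
  Position 1: "ol"
  Position 2: "le"
Bigrams = "so", "ol", "le"


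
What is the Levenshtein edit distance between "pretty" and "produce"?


Word 1: "pretty" (length 6)
Word 2: "produce" (length 7)
One optimal edit sequence (insert/delete/substitute each cost 1):
  1. keep 'p'
  2. keep 'r'
  3. insert 'o'  (+1)
  4. substitute 'e' -> 'd'  (+1)
  5. substitute 't' -> 'u'  (+1)
  6. substitute 't' -> 'c'  (+1)
  7. substitute 'y' -> 'e'  (+1)
Total edit operations: 5
Edit distance = 5


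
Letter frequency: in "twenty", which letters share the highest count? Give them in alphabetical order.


Word: "twenty"
Letter counts:
  'e': 1
  'n': 1
  't': 2
  'w': 1
  'y': 1
Maximum count = 2
Most frequent = 't' (2 times each)


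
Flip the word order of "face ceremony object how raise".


Original: "face ceremony object how raise"
Words (1..n): face | ceremony | object | how | raise
Reversed (n..1): raise | how | object | ceremony | face
Result = "raise how object ceremony face"


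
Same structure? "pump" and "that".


Pattern of "pump": [0, 1, 2, 0]
Pattern of "that": [0, 1, 2, 0]
Patterns match
Same pattern = Yes


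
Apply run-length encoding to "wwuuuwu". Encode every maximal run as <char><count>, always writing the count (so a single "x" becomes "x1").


String: "wwuuuwu"
Scanning for consecutive runs:
  'w' x 2
  'u' x 3
  'w' x 1
  'u' x 1
RLE = "w2u3w1u1"


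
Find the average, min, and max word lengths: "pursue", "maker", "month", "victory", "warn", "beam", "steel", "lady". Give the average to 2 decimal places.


Lengths: "pursue"=6, "maker"=5, "month"=5, "victory"=7, "warn"=4, "beam"=4, "steel"=5, "lady"=4
Sum = 40, Count = 8
Average = 40/8 = 5.00
= avg=5.00, min=4, max=7


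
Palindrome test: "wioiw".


Word: "wioiw"
Reversed: "wioiw"
Forward == Backward? wioiw == wioiw
Palindrome = Yes


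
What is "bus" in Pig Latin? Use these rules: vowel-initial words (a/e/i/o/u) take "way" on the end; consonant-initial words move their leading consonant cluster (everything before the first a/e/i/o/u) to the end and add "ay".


Word: "bus"
Starts with consonant(s) → move to end, add 'ay'
Consonant cluster: "b"
Pig Latin = "usbay"


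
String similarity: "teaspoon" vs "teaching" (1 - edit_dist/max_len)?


Word 1: "teaspoon" (length 8)
Word 2: "teaching" (length 8)
One optimal edit sequence:
  1. keep 't'
  2. keep 'e'
  3. keep 'a'
  4. substitute 's' -> 'c'  (+1)
  5. substitute 'p' -> 'h'  (+1)
  6. substitute 'o' -> 'i'  (+1)
  7. substitute 'o' -> 'n'  (+1)
  8. substitute 'n' -> 'g'  (+1)
Edit distance = 5
Max length = max(8, 8) = 8
Similarity = 1 - 5/8
= 0.3750


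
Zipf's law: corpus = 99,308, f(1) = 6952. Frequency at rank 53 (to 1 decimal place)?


Zipf's law: f(r) = f(1) / r
f(1) = 6952
f(53) = 6952 / 53
= 131.2 occurrences


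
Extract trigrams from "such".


Word: "such" (length 4)
Number of trigrams = 4 - 3 + 1 = 2
  Position 0: "suc"
  Position 1: "uch"
Trigrams = "suc", "uch"


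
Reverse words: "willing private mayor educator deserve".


Original: "willing private mayor educator deserve"
Words (1..n): willing | private | mayor | educator | deserve
Reversed (n..1): deserve | educator | mayor | private | willing
Result = "deserve educator mayor private willing"


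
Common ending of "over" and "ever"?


Word 1: "over"
Word 2: "ever"
Comparing from end:
  Pos -1: 'r' == 'r'
  Pos -2: 'e' == 'e'
  Pos -3: 'v' == 'v'
  Pos -4: 'o' != 'e' (stop)
LCS = "ver" (length 3)


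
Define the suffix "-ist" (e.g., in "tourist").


Suffix: -ist
Example: tourist (tour + -ist)
Meaning = one who practices


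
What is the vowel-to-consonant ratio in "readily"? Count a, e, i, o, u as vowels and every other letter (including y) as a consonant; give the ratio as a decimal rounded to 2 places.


Word: "readily"
Vowels (a,e,i,o,u): 3
Consonants: 4
Ratio = 3/4
= 0.75


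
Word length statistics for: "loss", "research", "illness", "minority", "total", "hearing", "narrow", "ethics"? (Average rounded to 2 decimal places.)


Lengths: "loss"=4, "research"=8, "illness"=7, "minority"=8, "total"=5, "hearing"=7, "narrow"=6, "ethics"=6
Sum = 51, Count = 8
Average = 51/8 = 6.38
= avg=6.38, min=4, max=8


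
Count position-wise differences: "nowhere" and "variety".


Comparing character by character (same length = 7):
  Pos 0: 'n' vs 'v' !=
  Pos 1: 'o' vs 'a' !=
  Pos 2: 'w' vs 'r' !=
  Pos 3: 'h' vs 'i' !=
  Pos 4: 'e' vs 'e' =
  Pos 5: 'r' vs 't' !=
  Pos 6: 'e' vs 'y' !=
Hamming distance = 6


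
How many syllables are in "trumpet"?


Word: "trumpet"
Syllable breakdown: trum | pet
Counting: 2 parts
= 2 syllables


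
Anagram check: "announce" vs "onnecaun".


Word 1: "announce" → sorted: acennnou
Word 2: "onnecaun" → sorted: acennnou
Same letters? acennnou == acennnou
Anagram = Yes


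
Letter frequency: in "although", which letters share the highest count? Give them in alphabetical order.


Word: "although"
Letter counts:
  'a': 1
  'g': 1
  'h': 2
  'l': 1
  'o': 1
  't': 1
  'u': 1
Maximum count = 2
Most frequent = 'h' (2 times each)


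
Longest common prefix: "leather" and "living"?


Word 1: "leather"
Word 2: "living"
Comparing from start:
  Pos 0: 'l' == 'l'
  Pos 1: 'e' != 'i' (stop)
LCP = "l" (length 1)


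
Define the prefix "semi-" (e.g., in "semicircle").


Prefix: semi-
As in: semicircle -> semi- + circle
Meaning = half


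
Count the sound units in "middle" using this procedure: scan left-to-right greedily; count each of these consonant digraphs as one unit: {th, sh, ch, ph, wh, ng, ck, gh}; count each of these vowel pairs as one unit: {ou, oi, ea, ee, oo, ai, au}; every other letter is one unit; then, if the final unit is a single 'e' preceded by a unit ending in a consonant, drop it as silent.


Word: "middle" (6 letters)
Left-to-right scan:
  1. 'm' (letter)
  2. 'i' (letter)
  3. 'd' (letter)
  4. 'd' (letter)
  5. 'l' (letter)
  6. 'e' (letter)
Units from scan: 6
Final unit is 'e' after a consonant -> drop as silent (-1)
Sound units = 5 units


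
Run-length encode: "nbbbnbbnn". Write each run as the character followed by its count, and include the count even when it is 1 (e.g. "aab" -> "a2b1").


String: "nbbbnbbnn"
Scanning for consecutive runs:
  'n' x 1
  'b' x 3
  'n' x 1
  'b' x 2
  'n' x 2
RLE = "n1b3n1b2n2"


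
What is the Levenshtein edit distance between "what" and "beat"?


Word 1: "what" (length 4)
Word 2: "beat" (length 4)
One optimal edit sequence (insert/delete/substitute each cost 1):
  1. substitute 'w' -> 'b'  (+1)
  2. substitute 'h' -> 'e'  (+1)
  3. keep 'a'
  4. keep 't'
Total edit operations: 2
Edit distance = 2


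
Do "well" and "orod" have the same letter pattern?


Pattern of "well": [0, 1, 2, 2]
Pattern of "orod": [0, 1, 0, 2]
Patterns do not match
Same pattern = No


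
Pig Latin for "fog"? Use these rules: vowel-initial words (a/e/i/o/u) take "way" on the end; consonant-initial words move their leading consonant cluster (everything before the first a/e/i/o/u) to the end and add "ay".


Word: "fog"
Starts with consonant(s) → move to end, add 'ay'
Consonant cluster: "f"
Pig Latin = "ogfay"


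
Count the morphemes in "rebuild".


Word: "rebuild"
Morphemes: re- | build
Each morpheme carries meaning
= 2 morphemes


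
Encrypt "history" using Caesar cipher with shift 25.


Word: "history"
Shift: 25
Each letter → (letter + shift) mod 26:
  'h' (7) + 25 = 6 → 'g'
  'i' (8) + 25 = 7 → 'h'
  's' (18) + 25 = 17 → 'r'
  't' (19) + 25 = 18 → 's'
  'o' (14) + 25 = 13 → 'n'
  'r' (17) + 25 = 16 → 'q'
  'y' (24) + 25 = 23 → 'x'
Result = "ghrsnqx"


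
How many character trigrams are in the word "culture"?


Word: "culture" (length 7)
Number of 3-grams = length - 3 + 1 = 7 - 3 + 1
= 5


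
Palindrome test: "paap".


Word: "paap"
Reversed: "paap"
Forward == Backward? paap == paap
Palindrome = Yes


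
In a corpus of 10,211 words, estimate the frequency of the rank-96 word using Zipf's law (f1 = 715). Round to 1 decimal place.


Zipf's law: f(r) = f(1) / r
f(1) = 715
f(96) = 715 / 96
= 7.4 occurrences


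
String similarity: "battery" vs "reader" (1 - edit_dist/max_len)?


Word 1: "battery" (length 7)
Word 2: "reader" (length 6)
One optimal edit sequence:
  1. substitute 'b' -> 'r'  (+1)
  2. substitute 'a' -> 'e'  (+1)
  3. substitute 't' -> 'a'  (+1)
  4. substitute 't' -> 'd'  (+1)
  5. keep 'e'
  6. keep 'r'
  7. delete 'y'  (+1)
Edit distance = 5
Max length = max(7, 6) = 7
Similarity = 1 - 5/7
= 0.2857


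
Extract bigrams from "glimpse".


Word: "glimpse" (length 7)
Number of bigrams = 7 - 2 + 1 = 6
  Position 0: "gl"
  Position 1: "li"
  Position 2: "im"
  Position 3: "mp"
  Position 4: "ps"
  Position 5: "se"
Bigrams = "gl", "li", "im", "mp", "ps", "se"


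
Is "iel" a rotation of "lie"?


Word: "lie", Candidate: "iel"
Method: check if candidate is substring of word+word
"lielie" contains "iel"? Yes
Is rotation = Yes


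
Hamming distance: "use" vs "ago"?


Comparing character by character (same length = 3):
  Pos 0: 'u' vs 'a' !=
  Pos 1: 's' vs 'g' !=
  Pos 2: 'e' vs 'o' !=
Hamming distance = 3


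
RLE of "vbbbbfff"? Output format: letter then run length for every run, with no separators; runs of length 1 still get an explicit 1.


String: "vbbbbfff"
Scanning for consecutive runs:
  'v' x 1
  'b' x 4
  'f' x 3
RLE = "v1b4f3"


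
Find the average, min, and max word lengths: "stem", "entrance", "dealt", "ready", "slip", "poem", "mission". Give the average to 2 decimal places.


Lengths: "stem"=4, "entrance"=8, "dealt"=5, "ready"=5, "slip"=4, "poem"=4, "mission"=7
Sum = 37, Count = 7
Average = 37/7 = 5.29
= avg=5.29, min=4, max=8


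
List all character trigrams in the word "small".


Word: "small" (length 5)
Number of trigrams = 5 - 3 + 1 = 3
  Position 0: "sma"
  Position 1: "mal"
  Position 2: "all"
Trigrams = "sma", "mal", "all"


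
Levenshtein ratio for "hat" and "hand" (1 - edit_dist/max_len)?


Word 1: "hat" (length 3)
Word 2: "hand" (length 4)
One optimal edit sequence:
  1. keep 'h'
  2. keep 'a'
  3. insert 'n'  (+1)
  4. substitute 't' -> 'd'  (+1)
Edit distance = 2
Max length = max(3, 4) = 4
Similarity = 1 - 2/4
= 0.5000


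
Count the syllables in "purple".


Word: "purple"
Syllable breakdown: pur · ple
Counting: 2 parts
= 2 syllables


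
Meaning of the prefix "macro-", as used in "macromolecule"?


Prefix: macro-
Example: macromolecule (macro- + molecule)
Meaning = large


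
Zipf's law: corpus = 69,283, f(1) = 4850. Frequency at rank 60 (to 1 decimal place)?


Zipf's law: f(r) = f(1) / r
f(1) = 4850
f(60) = 4850 / 60
= 80.8 occurrences


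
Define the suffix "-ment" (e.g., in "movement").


Suffix: -ment
Example: movement = move + -ment
Meaning = result of action


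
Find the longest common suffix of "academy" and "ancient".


Word 1: "academy"
Word 2: "ancient"
Comparing from end:
  Pos -1: 'y' != 't' (stop)
LCS = "" (length 0)


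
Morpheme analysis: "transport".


Word: "transport"
Morphemes: trans- + port
Each morpheme carries meaning
= 2 morphemes


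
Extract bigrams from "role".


Word: "role" (length 4)
Number of bigrams = 4 - 2 + 1 = 3
  Position 0: "ro"
  Position 1: "ol"
  Position 2: "le"
Bigrams = "ro", "ol", "le"


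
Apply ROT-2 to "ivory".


Word: "ivory"
Shift: 2
Each letter → (letter + shift) mod 26:
  'i' (8) + 2 = 10 → 'k'
  'v' (21) + 2 = 23 → 'x'
  'o' (14) + 2 = 16 → 'q'
  'r' (17) + 2 = 19 → 't'
  'y' (24) + 2 = 0 → 'a'
Result = "kxqta"


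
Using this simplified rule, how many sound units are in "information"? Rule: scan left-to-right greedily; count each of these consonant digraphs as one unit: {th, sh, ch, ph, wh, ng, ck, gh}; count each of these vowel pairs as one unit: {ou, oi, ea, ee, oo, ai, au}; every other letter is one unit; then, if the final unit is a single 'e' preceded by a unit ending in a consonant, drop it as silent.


Word: "information" (11 letters)
Left-to-right scan:
  [1] 'i' (letter)
  [2] 'n' (letter)
  [3] 'f' (letter)
  [4] 'o' (letter)
  [5] 'r' (letter)
  [6] 'm' (letter)
  [7] 'a' (letter)
  [8] 't' (letter)
  [9] 'i' (letter)
  [10] 'o' (letter)
  [11] 'n' (letter)
Units from scan: 11
Sound units = 11 units


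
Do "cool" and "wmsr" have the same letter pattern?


Pattern of "cool": [0, 1, 1, 2]
Pattern of "wmsr": [0, 1, 2, 3]
Patterns do not match
Same pattern = No


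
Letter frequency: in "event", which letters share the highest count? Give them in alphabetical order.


Word: "event"
Letter counts:
  'e': 2
  'n': 1
  't': 1
  'v': 1
Maximum count = 2
Most frequent = 'e' (2 times each)


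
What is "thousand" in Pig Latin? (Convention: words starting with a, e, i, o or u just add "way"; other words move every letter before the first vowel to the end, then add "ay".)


Word: "thousand"
Starts with consonant(s) → move to end, add 'ay'
Consonant cluster: "th"
Pig Latin = "ousandthay"


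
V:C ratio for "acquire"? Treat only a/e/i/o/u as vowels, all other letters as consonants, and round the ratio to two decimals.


Word: "acquire"
Vowels (a,e,i,o,u): 4
Consonants: 3
Ratio = 4/3
= 1.33


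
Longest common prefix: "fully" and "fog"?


Word 1: "fully"
Word 2: "fog"
Comparing from start:
  Pos 0: 'f' == 'f'
  Pos 1: 'u' != 'o' (stop)
LCP = "f" (length 1)


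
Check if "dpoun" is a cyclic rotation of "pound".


Word: "pound", Candidate: "dpoun"
Method: check if candidate is substring of word+word
"poundpound" contains "dpoun"? Yes
Is rotation = Yes


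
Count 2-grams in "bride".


Word: "bride" (length 5)
Number of 2-grams = length - 2 + 1 = 5 - 2 + 1
= 4


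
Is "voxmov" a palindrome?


Word: "voxmov"
Reversed: "vomxov"
Forward == Backward? voxmov != vomxov
Palindrome = No


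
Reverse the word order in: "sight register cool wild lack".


Original: "sight register cool wild lack"
Words (1..n): sight | register | cool | wild | lack
Reversed (n..1): lack | wild | cool | register | sight
Result = "lack wild cool register sight"


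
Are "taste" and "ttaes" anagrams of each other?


Word 1: "taste" → sorted: aestt
Word 2: "ttaes" → sorted: aestt
Same letters? aestt == aestt
Anagram = Yes


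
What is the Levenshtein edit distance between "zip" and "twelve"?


Word 1: "zip" (length 3)
Word 2: "twelve" (length 6)
One optimal edit sequence (insert/delete/substitute each cost 1):
  1. insert 't'  (+1)
  2. insert 'w'  (+1)
  3. insert 'e'  (+1)
  4. substitute 'z' -> 'l'  (+1)
  5. substitute 'i' -> 'v'  (+1)
  6. substitute 'p' -> 'e'  (+1)
Total edit operations: 6
Edit distance = 6


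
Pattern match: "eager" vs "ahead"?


Pattern of "eager": [0, 1, 2, 0, 3]
Pattern of "ahead": [0, 1, 2, 0, 3]
Patterns match
Same pattern = Yes


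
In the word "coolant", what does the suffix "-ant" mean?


Suffix: -ant
Example: coolant (cool + -ant)
Meaning = one who / that which


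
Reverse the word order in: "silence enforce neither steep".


Original: "silence enforce neither steep"
Words (1..n): silence | enforce | neither | steep
Reversed (n..1): steep | neither | enforce | silence
Result = "steep neither enforce silence"


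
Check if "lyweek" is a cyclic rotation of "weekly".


Word: "weekly", Candidate: "lyweek"
Method: check if candidate is substring of word+word
"weeklyweekly" contains "lyweek"? Yes
Is rotation = Yes


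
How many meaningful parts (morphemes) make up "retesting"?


Word: "retesting"
Morphemes: re- | test | -ing
Each morpheme carries meaning
= 3 morphemes


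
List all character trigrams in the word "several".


Word: "several" (length 7)
Number of trigrams = 7 - 3 + 1 = 5
  Position 0: "sev"
  Position 1: "eve"
  Position 2: "ver"
  Position 3: "era"
  Position 4: "ral"
Trigrams = "sev", "eve", "ver", "era", "ral"


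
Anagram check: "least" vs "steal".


Word 1: "least" → sorted: aelst
Word 2: "steal" → sorted: aelst
Same letters? aelst == aelst
Anagram = Yes


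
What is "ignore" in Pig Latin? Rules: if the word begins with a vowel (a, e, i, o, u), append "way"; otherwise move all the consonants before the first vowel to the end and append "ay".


Word: "ignore"
Starts with vowel → add 'way'
Pig Latin = "ignoreway"


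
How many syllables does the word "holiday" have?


Word: "holiday"
Syllable breakdown: hol / i / day
Counting: 3 parts
= 3 syllables


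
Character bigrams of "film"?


Word: "film" (length 4)
Number of bigrams = 4 - 2 + 1 = 3
  Position 0: "fi"
  Position 1: "il"
  Position 2: "lm"
Bigrams = "fi", "il", "lm"


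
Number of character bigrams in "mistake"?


Word: "mistake" (length 7)
Number of 2-grams = length - 2 + 1 = 7 - 2 + 1
= 6


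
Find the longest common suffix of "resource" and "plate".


Word 1: "resource"
Word 2: "plate"
Comparing from end:
  Pos -1: 'e' == 'e'
  Pos -2: 'c' != 't' (stop)
LCS = "e" (length 1)


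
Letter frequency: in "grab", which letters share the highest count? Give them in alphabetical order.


Word: "grab"
Letter counts:
  'a': 1
  'b': 1
  'g': 1
  'r': 1
Maximum count = 1
Most frequent = 'a', 'b', 'g', 'r' (1 time each)


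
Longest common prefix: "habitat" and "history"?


Word 1: "habitat"
Word 2: "history"
Comparing from start:
  Pos 0: 'h' == 'h'
  Pos 1: 'a' != 'i' (stop)
LCP = "h" (length 1)


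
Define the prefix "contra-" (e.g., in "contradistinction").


Prefix: contra-
Example: contradistinction (contra- + distinction)
Meaning = against


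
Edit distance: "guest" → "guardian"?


Word 1: "guest" (length 5)
Word 2: "guardian" (length 8)
One optimal edit sequence (insert/delete/substitute each cost 1):
  1. keep 'g'
  2. keep 'u'
  3. insert 'a'  (+1)
  4. insert 'r'  (+1)
  5. insert 'd'  (+1)
  6. substitute 'e' -> 'i'  (+1)
  7. substitute 's' -> 'a'  (+1)
  8. substitute 't' -> 'n'  (+1)
Total edit operations: 6
Edit distance = 6
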